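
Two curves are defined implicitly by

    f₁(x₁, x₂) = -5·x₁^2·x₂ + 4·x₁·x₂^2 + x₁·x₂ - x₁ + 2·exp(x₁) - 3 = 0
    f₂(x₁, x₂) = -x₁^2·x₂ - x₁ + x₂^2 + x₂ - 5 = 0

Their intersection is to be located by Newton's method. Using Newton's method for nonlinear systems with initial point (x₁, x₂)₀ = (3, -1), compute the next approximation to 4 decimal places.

At (3, -1): F = (88.171074, 1.0000).
Jacobian J = [[-10·x₁·x₂ + 4·x₂^2 + x₂ + 2·exp(x₁) - 1, -5·x₁^2 + 8·x₁·x₂ + x₁], [-2·x₁·x₂ - 1, -x₁^2 + 2·x₂ + 1]].
At the point, J = [[72.171074, -66.0000], [5.0000, -10.0000]] (det J = -391.710738).
Solving J·Δ = −F gives Δ = (-2.0824, -0.9412).
Then the next iterate is (x₁, x₂)₁ = (0.9176, -1.9412).

(0.9176, -1.9412)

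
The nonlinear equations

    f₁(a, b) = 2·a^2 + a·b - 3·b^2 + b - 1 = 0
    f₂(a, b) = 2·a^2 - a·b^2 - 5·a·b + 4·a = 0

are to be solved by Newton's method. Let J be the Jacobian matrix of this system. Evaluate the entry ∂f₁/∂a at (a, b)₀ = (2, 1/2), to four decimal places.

8.5000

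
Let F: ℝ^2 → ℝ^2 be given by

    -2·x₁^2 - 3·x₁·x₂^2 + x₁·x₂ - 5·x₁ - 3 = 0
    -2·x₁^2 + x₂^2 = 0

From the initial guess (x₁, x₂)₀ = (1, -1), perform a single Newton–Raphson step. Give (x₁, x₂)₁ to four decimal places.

(0.3519, -0.2037)

At (1, -1): F = (-14.0000, -1.0000).
Jacobian J = [[-4·x₁ - 3·x₂^2 + x₂ - 5, -6·x₁·x₂ + x₁], [-4·x₁, 2·x₂]].
At the point, J = [[-13.0000, 7.0000], [-4.0000, -2.0000]] (det J = 54.0000).
Solving J·Δ = −F gives Δ = (-0.6481, 0.7963).
Then the next iterate is (x₁, x₂)₁ = (0.3519, -0.2037).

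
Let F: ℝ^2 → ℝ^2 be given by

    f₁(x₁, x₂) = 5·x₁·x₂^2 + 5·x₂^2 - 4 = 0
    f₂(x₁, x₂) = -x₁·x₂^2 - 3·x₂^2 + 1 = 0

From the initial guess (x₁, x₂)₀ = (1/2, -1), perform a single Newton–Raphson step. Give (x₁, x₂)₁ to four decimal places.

(1.1500, -0.5500)

At (1/2, -1): F = (3.5000, -2.5000).
Jacobian J = [[5·x₂^2, 10·x₁·x₂ + 10·x₂], [-x₂^2, -2·x₁·x₂ - 6·x₂]].
At the point, J = [[5.0000, -15.0000], [-1.0000, 7.0000]] (det J = 20.0000).
Solving J·Δ = −F gives Δ = (0.6500, 0.4500).
Then the next iterate is (x₁, x₂)₁ = (1.1500, -0.5500).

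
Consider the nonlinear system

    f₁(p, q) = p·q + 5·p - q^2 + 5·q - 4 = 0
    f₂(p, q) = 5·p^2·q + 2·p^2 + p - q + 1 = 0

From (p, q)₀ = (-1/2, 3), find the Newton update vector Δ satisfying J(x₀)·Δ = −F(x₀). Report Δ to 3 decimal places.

(0.097, -0.818)

At (-1/2, 3): F = (-2.000, 1.750).
Jacobian J = [[q + 5, p - 2·q + 5], [10·p·q + 4·p + 1, 5·p^2 - 1]].
At the point, J = [[8.000, -1.500], [-16.000, 0.250]] (det J = -22.000).
Solving J·Δ = −F gives Δ = (0.097, -0.818).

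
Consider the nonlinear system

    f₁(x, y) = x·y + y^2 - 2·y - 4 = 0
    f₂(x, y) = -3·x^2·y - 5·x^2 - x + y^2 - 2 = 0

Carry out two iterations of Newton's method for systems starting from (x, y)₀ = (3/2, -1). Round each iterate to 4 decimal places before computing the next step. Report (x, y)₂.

(1.6979, -1.8580)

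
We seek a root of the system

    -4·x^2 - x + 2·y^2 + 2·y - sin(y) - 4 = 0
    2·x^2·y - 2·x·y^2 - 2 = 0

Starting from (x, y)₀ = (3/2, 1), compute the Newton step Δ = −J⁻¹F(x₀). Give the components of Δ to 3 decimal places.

(8.441, 22.176)

At (3/2, 1): F = (-11.34147, -0.500).
Jacobian J = [[-8·x - 1, 4·y - cos(y) + 2], [4·x·y - 2·y^2, 2·x^2 - 4·x·y]].
At the point, J = [[-13.000, 5.45970], [4.000, -1.500]] (det J = -2.33879).
Solving J·Δ = −F gives Δ = (8.441, 22.176).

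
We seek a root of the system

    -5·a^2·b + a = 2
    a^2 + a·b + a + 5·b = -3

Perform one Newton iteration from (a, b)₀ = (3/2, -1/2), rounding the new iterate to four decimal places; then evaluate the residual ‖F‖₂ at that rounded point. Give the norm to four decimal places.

0.7966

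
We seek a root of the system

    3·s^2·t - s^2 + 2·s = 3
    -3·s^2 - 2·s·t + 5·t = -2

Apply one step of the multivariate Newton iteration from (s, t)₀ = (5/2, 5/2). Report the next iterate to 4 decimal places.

(1.6625, 1.7677)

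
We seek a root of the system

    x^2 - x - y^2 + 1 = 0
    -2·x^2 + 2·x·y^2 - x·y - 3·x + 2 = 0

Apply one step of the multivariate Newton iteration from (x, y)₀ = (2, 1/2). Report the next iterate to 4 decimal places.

(0.7000, -0.6500)

At (2, 1/2): F = (2.7500, -12.0000).
Jacobian J = [[2·x - 1, -2·y], [-4·x + 2·y^2 - y - 3, 4·x·y - x]].
At the point, J = [[3.0000, -1.0000], [-11.0000, 2.0000]] (det J = -5.0000).
Solving J·Δ = −F gives Δ = (-1.3000, -1.1500).
Then the next iterate is (x, y)₁ = (0.7000, -0.6500).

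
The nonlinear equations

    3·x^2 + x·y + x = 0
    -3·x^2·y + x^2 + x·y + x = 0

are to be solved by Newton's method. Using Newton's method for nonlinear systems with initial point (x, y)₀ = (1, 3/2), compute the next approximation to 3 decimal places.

At (1, 3/2): F = (5.500, -1.000).
Jacobian J = [[6·x + y + 1, x], [-6·x·y + 2·x + y + 1, -3·x^2 + x]].
At the point, J = [[8.500, 1.000], [-4.500, -2.000]] (det J = -12.500).
Solving J·Δ = −F gives Δ = (-0.800, 1.300).
Then the next iterate is (x, y)₁ = (0.200, 2.800).

(0.200, 2.800)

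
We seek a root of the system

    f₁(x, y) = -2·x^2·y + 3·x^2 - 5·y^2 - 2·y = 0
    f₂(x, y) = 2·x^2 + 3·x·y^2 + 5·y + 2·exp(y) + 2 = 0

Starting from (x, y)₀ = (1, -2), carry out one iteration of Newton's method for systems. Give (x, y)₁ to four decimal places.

(0.8864, -1.3381)

At (1, -2): F = (-9.0000, 6.270671).
Jacobian J = [[-4·x·y + 6·x, -2·x^2 - 10·y - 2], [4·x + 3·y^2, 6·x·y + 2·exp(y) + 5]].
At the point, J = [[14.0000, 16.0000], [16.0000, -6.729329]] (det J = -350.210612).
Solving J·Δ = −F gives Δ = (-0.1136, 0.6619).
Then the next iterate is (x, y)₁ = (0.8864, -1.3381).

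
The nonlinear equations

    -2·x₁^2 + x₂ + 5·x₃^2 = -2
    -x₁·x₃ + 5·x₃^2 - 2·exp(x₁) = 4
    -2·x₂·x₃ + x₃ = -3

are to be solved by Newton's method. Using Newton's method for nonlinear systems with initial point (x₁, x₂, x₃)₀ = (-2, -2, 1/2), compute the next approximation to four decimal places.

(-2.1798, 4.8443, 0.7689)

At (-2, -2, 1/2): F = (-6.7500, -2.020671, 5.5000).
Jacobian J = [[-4·x₁, 1, 10·x₃], [-x₃ - 2·exp(x₁), 0, -x₁ + 10·x₃], [0, -2·x₃, -2·x₂ + 1]].
At the point, J = [[8.0000, 1.0000, 5.0000], [-0.770671, 0.0000, 7.0000], [0.0000, -1.0000, 5.0000]] (det J = 63.706706).
Solving J·Δ = −F gives Δ = (-0.1798, 6.8443, 0.2689).
Then the next iterate is (x₁, x₂, x₃)₁ = (-2.1798, 4.8443, 0.7689).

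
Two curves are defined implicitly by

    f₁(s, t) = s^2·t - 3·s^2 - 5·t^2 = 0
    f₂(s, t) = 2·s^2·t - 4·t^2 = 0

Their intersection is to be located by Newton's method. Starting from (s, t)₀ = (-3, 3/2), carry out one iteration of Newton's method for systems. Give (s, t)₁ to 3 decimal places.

At (-3, 3/2): F = (-24.750, 18.000).
Jacobian J = [[2·s·t - 6·s, s^2 - 10·t], [4·s·t, 2·s^2 - 8·t]].
At the point, J = [[9.000, -6.000], [-18.000, 6.000]] (det J = -54.000).
Solving J·Δ = −F gives Δ = (-0.750, -5.250).
Then the next iterate is (s, t)₁ = (-3.750, -3.750).

(-3.750, -3.750)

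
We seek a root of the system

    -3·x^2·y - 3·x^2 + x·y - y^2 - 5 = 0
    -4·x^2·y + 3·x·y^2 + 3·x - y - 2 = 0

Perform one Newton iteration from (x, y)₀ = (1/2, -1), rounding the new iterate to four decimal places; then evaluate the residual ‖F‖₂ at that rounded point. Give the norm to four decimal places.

At (1/2, -1): F = (-6.5000, 3.0000).
Jacobian J = [[-6·x·y - 6·x + y, -3·x^2 + x - 2·y], [-8·x·y + 3·y^2 + 3, -4·x^2 + 6·x·y - 1]].
At the point, J = [[-1.0000, 1.7500], [10.0000, -5.0000]] (det J = -12.5000).
Solving J·Δ = −F gives Δ = (2.1800, 4.9600).
Then the next iterate is (x, y)₁ = (2.6800, 3.9600).
Re-evaluating at (2.6800, 3.9600): F = (-116.942912, 14.390848), so ‖F‖₂ = 117.8250.

117.8250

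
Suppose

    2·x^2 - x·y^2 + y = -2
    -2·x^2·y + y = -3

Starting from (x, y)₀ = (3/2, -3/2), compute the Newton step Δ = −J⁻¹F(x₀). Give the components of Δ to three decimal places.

At (3/2, -3/2): F = (1.625, 8.250).
Jacobian J = [[4·x - y^2, -2·x·y + 1], [-4·x·y, -2·x^2 + 1]].
At the point, J = [[3.750, 5.500], [9.000, -3.500]] (det J = -62.625).
Solving J·Δ = −F gives Δ = (-0.815, 0.260).

(-0.815, 0.260)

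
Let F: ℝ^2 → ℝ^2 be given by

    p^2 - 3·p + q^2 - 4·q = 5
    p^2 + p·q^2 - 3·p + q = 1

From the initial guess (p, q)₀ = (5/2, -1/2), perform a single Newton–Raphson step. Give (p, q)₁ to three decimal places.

At (5/2, -1/2): F = (-4.000, -2.125).
Jacobian J = [[2·p - 3, 2·q - 4], [2·p + q^2 - 3, 2·p·q + 1]].
At the point, J = [[2.000, -5.000], [2.250, -1.500]] (det J = 8.250).
Solving J·Δ = −F gives Δ = (0.561, -0.576).
Then the next iterate is (p, q)₁ = (3.061, -1.076).

(3.061, -1.076)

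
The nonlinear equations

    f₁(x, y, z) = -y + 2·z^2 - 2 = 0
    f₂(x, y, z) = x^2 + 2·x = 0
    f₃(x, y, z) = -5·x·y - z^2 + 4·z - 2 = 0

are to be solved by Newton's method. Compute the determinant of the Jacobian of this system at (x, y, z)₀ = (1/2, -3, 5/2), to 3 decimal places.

-78.000

J = [[0, -1, 4·z], [2·x + 2, 0, 0], [-5·y, -5·x, -2·z + 4]].
At the point, J = [[0.000, -1.000, 10.000], [3.000, 0.000, 0.000], [15.000, -2.500, -1.000]].
det J = -78.000.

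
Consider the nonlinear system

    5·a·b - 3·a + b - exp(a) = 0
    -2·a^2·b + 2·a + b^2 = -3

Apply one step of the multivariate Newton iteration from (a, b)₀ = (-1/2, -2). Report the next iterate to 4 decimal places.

(-0.3794, -0.4980)

At (-1/2, -2): F = (3.893469, 7.0000).
Jacobian J = [[5·b - exp(a) - 3, 5·a + 1], [-4·a·b + 2, -2·a^2 + 2·b]].
At the point, J = [[-13.606531, -1.5000], [-2.0000, -4.5000]] (det J = 58.229388).
Solving J·Δ = −F gives Δ = (0.1206, 1.5020).
Then the next iterate is (a, b)₁ = (-0.3794, -0.4980).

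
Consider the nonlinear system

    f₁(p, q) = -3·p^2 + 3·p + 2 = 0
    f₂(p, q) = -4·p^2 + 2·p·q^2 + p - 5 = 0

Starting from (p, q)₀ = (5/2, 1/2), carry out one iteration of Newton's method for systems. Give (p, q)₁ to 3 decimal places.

(1.729, 2.898)

At (5/2, 1/2): F = (-9.250, -26.250).
Jacobian J = [[-6·p + 3, 0], [-8·p + 2·q^2 + 1, 4·p·q]].
At the point, J = [[-12.000, 0.000], [-18.500, 5.000]] (det J = -60.000).
Solving J·Δ = −F gives Δ = (-0.771, 2.398).
Then the next iterate is (p, q)₁ = (1.729, 2.898).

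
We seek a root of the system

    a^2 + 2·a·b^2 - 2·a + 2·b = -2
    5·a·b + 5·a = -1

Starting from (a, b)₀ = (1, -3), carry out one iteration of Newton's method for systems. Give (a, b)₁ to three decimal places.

(-1.500, -6.200)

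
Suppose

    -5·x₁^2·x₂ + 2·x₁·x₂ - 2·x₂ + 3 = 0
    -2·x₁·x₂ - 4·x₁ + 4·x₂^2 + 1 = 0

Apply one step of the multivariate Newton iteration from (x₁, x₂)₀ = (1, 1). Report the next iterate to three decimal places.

(0.782, 0.949)

At (1, 1): F = (-2.000, -1.000).
Jacobian J = [[-10·x₁·x₂ + 2·x₂, -5·x₁^2 + 2·x₁ - 2], [-2·x₂ - 4, -2·x₁ + 8·x₂]].
At the point, J = [[-8.000, -5.000], [-6.000, 6.000]] (det J = -78.000).
Solving J·Δ = −F gives Δ = (-0.218, -0.051).
Then the next iterate is (x₁, x₂)₁ = (0.782, 0.949).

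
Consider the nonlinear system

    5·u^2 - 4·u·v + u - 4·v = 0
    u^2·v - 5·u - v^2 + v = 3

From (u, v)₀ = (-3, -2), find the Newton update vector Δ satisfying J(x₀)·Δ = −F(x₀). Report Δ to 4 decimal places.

(1.3143, 0.2000)

At (-3, -2): F = (26.0000, -12.0000).
Jacobian J = [[10·u - 4·v + 1, -4·u - 4], [2·u·v - 5, u^2 - 2·v + 1]].
At the point, J = [[-21.0000, 8.0000], [7.0000, 14.0000]] (det J = -350.0000).
Solving J·Δ = −F gives Δ = (1.3143, 0.2000).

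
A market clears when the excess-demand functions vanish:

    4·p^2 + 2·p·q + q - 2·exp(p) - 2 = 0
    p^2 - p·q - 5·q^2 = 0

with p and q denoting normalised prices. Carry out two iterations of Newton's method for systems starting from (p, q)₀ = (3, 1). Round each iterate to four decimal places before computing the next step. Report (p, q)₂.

At (3, 1): F = (0.828926, 1.0000).
Jacobian J = [[8·p + 2·q - 2·exp(p), 2·p + 1], [2·p - q, -p - 10·q]].
At the point, J = [[-14.171074, 7.0000], [5.0000, -13.0000]] (det J = 149.223960).
Solving J·Δ = −F gives Δ = (0.1191, 0.1227).
Then the next iterate is (p, q)₁ = (3.1191, 1.1227).
Round to (3.1191, 1.1227) and repeat: F = (-0.210548, -0.075305), J = [[-18.053814, 7.2382], [5.1155, -14.3461]].
Δ = (-0.0161, -0.0110), so (p, q)₂ = (3.1030, 1.1117).

(3.1030, 1.1117)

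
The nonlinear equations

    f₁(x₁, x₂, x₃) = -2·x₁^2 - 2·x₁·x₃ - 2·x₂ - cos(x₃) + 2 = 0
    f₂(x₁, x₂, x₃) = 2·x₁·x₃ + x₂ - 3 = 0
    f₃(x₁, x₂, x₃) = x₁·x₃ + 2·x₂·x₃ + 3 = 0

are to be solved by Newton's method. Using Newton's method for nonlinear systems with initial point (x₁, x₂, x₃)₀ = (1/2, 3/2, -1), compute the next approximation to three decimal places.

At (1/2, 3/2, -1): F = (-1.04030, -2.500, -0.500).
Jacobian J = [[-4·x₁ - 2·x₃, -2, -2·x₁ + sin(x₃)], [2·x₃, 1, 2·x₁], [x₃, 2·x₃, x₁ + 2·x₂]].
At the point, J = [[0.000, -2.000, -1.84147], [-2.000, 1.000, 1.000], [-1.000, -2.000, 3.500]] (det J = -21.20735).
Solving J·Δ = −F gives Δ = (-1.525, -0.164, -0.387).
Then the next iterate is (x₁, x₂, x₃)₁ = (-1.025, 1.336, -1.387).

(-1.025, 1.336, -1.387)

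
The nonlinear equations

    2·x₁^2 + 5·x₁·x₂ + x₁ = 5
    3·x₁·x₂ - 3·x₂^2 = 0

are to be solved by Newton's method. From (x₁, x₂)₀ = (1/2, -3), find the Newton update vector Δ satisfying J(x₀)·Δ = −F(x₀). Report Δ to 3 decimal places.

At (1/2, -3): F = (-11.500, -31.500).
Jacobian J = [[4·x₁ + 5·x₂ + 1, 5·x₁], [3·x₂, 3·x₁ - 6·x₂]].
At the point, J = [[-12.000, 2.500], [-9.000, 19.500]] (det J = -211.500).
Solving J·Δ = −F gives Δ = (-0.688, 1.298).

(-0.688, 1.298)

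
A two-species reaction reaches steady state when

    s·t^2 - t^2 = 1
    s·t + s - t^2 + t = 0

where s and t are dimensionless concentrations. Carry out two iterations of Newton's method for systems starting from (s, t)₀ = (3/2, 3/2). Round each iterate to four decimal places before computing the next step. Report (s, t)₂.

(1.0367, 2.5325)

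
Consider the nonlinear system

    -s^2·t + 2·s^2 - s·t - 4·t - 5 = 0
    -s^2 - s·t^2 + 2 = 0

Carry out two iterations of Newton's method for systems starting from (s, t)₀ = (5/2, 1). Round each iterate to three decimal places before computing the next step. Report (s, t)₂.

At (5/2, 1): F = (-5.250, -6.750).
Jacobian J = [[-2·s·t + 4·s - t, -s^2 - s - 4], [-2·s - t^2, -2·s·t]].
At the point, J = [[4.000, -12.750], [-6.000, -5.000]] (det J = -96.500).
Solving J·Δ = −F gives Δ = (-0.620, -0.606).
Then the next iterate is (s, t)₁ = (1.880, 0.394).
Round to (1.880, 0.394) and repeat: F = (-1.64047, -1.82624), J = [[5.64456, -9.41440], [-3.91524, -1.48144]].
Δ = (-0.326, -0.370), so (s, t)₂ = (1.554, 0.024).

(1.554, 0.024)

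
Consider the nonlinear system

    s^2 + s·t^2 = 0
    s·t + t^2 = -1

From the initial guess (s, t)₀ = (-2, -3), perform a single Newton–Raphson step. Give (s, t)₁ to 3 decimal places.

At (-2, -3): F = (-14.000, 16.000).
Jacobian J = [[2·s + t^2, 2·s·t], [t, s + 2·t]].
At the point, J = [[5.000, 12.000], [-3.000, -8.000]] (det J = -4.000).
Solving J·Δ = −F gives Δ = (-20.000, 9.500).
Then the next iterate is (s, t)₁ = (-22.000, 6.500).

(-22.000, 6.500)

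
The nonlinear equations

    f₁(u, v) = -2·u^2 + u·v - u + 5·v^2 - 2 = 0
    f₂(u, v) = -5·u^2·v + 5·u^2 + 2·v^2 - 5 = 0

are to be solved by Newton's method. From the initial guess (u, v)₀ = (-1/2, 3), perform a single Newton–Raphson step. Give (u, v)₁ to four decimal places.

At (-1/2, 3): F = (41.5000, 10.5000).
Jacobian J = [[-4·u + v - 1, u + 10·v], [-10·u·v + 10·u, -5·u^2 + 4·v]].
At the point, J = [[4.0000, 29.5000], [10.0000, 10.7500]] (det J = -252.0000).
Solving J·Δ = −F gives Δ = (0.5412, -1.4802).
Then the next iterate is (u, v)₁ = (0.0412, 1.5198).

(0.0412, 1.5198)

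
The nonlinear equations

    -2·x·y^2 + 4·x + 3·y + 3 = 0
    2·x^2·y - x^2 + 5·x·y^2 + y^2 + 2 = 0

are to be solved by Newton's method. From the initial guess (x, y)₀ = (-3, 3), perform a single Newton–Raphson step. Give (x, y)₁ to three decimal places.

(-1.575, 2.127)

At (-3, 3): F = (54.000, -79.000).
Jacobian J = [[-2·y^2 + 4, -4·x·y + 3], [4·x·y - 2·x + 5·y^2, 2·x^2 + 10·x·y + 2·y]].
At the point, J = [[-14.000, 39.000], [15.000, -66.000]] (det J = 339.000).
Solving J·Δ = −F gives Δ = (1.425, -0.873).
Then the next iterate is (x, y)₁ = (-1.575, 2.127).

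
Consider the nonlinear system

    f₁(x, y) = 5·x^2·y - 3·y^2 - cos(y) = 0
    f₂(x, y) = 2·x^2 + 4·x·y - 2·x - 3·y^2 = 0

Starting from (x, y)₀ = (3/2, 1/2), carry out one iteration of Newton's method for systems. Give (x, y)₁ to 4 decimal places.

At (3/2, 1/2): F = (3.997417, 3.7500).
Jacobian J = [[10·x·y, 5·x^2 - 6·y + sin(y)], [4·x + 4·y - 2, 4·x - 6·y]].
At the point, J = [[7.5000, 8.729426], [6.0000, 3.0000]] (det J = -29.876553).
Solving J·Δ = −F gives Δ = (-0.6943, 0.1386).
Then the next iterate is (x, y)₁ = (0.8057, 0.6386).

(0.8057, 0.6386)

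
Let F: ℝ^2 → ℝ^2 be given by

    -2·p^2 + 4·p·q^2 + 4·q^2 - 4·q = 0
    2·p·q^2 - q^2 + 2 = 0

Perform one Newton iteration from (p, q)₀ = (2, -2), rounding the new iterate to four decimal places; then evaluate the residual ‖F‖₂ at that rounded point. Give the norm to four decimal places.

At (2, -2): F = (48.0000, 14.0000).
Jacobian J = [[-4·p + 4·q^2, 8·p·q + 8·q - 4], [2·q^2, 4·p·q - 2·q]].
At the point, J = [[8.0000, -52.0000], [8.0000, -12.0000]] (det J = 320.0000).
Solving J·Δ = −F gives Δ = (-0.4750, 0.8500).
Then the next iterate is (p, q)₁ = (1.5250, -1.1500).
Re-evaluating at (1.5250, -1.1500): F = (13.3060, 4.711125), so ‖F‖₂ = 14.1154.

14.1154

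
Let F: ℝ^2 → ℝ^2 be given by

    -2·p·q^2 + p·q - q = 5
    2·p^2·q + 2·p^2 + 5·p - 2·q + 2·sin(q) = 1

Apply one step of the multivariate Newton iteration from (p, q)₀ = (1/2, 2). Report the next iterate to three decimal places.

(0.075, 0.345)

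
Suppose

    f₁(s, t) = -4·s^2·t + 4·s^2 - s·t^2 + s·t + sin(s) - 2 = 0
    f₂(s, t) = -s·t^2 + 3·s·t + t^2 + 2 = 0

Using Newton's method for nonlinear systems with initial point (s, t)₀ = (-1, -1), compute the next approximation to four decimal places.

At (-1, -1): F = (7.158529, 7.0000).
Jacobian J = [[-8·s·t + 8·s - t^2 + t + cos(s), -4·s^2 - 2·s·t + s], [-t^2 + 3·t, -2·s·t + 3·s + 2·t]].
At the point, J = [[-17.459698, -7.0000], [-4.0000, -7.0000]] (det J = 94.217884).
Solving J·Δ = −F gives Δ = (0.0118, 0.9933).
Then the next iterate is (s, t)₁ = (-0.9882, -0.0067).

(-0.9882, -0.0067)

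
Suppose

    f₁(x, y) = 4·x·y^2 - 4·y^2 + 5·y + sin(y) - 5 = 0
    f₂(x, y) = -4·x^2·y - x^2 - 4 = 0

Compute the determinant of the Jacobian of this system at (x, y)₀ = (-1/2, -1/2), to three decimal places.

J = [[4·y^2, 8·x·y - 8·y + cos(y) + 5], [-8·x·y - 2·x, -4·x^2]].
At the point, J = [[1.000, 11.87758], [-1.000, -1.000]].
det J = 10.878.

10.878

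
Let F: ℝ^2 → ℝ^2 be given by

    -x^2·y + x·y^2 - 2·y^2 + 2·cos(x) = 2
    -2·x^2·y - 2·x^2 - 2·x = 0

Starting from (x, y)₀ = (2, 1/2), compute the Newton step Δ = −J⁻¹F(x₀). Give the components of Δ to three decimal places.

(-0.923, -0.384)

At (2, 1/2): F = (-4.83229, -16.000).
Jacobian J = [[-2·x·y + y^2 - 2·sin(x), -x^2 + 2·x·y - 4·y], [-4·x·y - 4·x - 2, -2·x^2]].
At the point, J = [[-3.56859, -4.000], [-14.000, -8.000]] (det J = -27.45124).
Solving J·Δ = −F gives Δ = (-0.923, -0.384).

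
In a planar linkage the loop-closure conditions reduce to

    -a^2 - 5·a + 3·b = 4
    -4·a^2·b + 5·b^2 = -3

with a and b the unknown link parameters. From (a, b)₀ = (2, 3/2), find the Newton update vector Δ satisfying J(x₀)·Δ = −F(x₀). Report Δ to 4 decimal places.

At (2, 3/2): F = (-13.5000, -9.7500).
Jacobian J = [[-2·a - 5, 3], [-8·a·b, -4·a^2 + 10·b]].
At the point, J = [[-9.0000, 3.0000], [-24.0000, -1.0000]] (det J = 81.0000).
Solving J·Δ = −F gives Δ = (-0.5278, 2.9167).

(-0.5278, 2.9167)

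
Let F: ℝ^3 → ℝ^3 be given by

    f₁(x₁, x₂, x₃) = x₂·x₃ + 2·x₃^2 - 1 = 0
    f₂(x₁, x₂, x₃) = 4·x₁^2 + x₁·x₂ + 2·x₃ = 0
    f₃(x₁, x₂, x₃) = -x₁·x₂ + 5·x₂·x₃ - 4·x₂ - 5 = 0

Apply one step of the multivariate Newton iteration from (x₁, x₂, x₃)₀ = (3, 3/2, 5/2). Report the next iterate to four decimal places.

(1.2152, 2.5385, 0.9482)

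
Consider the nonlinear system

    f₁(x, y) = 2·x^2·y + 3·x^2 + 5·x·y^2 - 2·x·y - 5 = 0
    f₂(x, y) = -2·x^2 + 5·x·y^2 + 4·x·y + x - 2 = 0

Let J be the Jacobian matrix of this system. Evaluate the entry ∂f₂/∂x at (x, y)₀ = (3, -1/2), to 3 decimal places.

-11.750

∂f₂/∂x = -4·x + 5·y^2 + 4·y + 1.
At (3, -1/2) this is -11.750.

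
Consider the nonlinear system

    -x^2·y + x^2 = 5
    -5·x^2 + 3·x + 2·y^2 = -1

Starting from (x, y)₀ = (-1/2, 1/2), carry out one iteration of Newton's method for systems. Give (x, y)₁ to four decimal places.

(9.5625, -39.1250)

At (-1/2, 1/2): F = (-4.8750, -1.2500).
Jacobian J = [[-2·x·y + 2·x, -x^2], [-10·x + 3, 4·y]].
At the point, J = [[-0.5000, -0.2500], [8.0000, 2.0000]] (det J = 1.0000).
Solving J·Δ = −F gives Δ = (10.0625, -39.6250).
Then the next iterate is (x, y)₁ = (9.5625, -39.1250).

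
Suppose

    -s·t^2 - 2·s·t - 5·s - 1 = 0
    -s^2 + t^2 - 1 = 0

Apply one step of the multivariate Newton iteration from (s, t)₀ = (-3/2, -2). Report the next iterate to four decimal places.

At (-3/2, -2): F = (6.5000, 0.7500).
Jacobian J = [[-t^2 - 2·t - 5, -2·s·t - 2·s], [-2·s, 2·t]].
At the point, J = [[-5.0000, -3.0000], [3.0000, -4.0000]] (det J = 29.0000).
Solving J·Δ = −F gives Δ = (0.8190, 0.8017).
Then the next iterate is (s, t)₁ = (-0.6810, -1.1983).

(-0.6810, -1.1983)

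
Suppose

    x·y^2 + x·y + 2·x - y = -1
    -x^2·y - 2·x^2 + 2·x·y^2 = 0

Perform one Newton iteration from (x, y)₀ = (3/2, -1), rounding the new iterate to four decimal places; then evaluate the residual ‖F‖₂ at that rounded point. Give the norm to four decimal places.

1.1343

At (3/2, -1): F = (5.0000, 0.7500).
Jacobian J = [[y^2 + y + 2, 2·x·y + x - 1], [-2·x·y - 4·x + 2·y^2, -x^2 + 4·x·y]].
At the point, J = [[2.0000, -2.5000], [-1.0000, -8.2500]] (det J = -19.0000).
Solving J·Δ = −F gives Δ = (-2.0724, 0.3421).
Then the next iterate is (x, y)₁ = (-0.5724, -0.6579).
Re-evaluating at (-0.5724, -0.6579): F = (0.641929, -0.935235), so ‖F‖₂ = 1.1343.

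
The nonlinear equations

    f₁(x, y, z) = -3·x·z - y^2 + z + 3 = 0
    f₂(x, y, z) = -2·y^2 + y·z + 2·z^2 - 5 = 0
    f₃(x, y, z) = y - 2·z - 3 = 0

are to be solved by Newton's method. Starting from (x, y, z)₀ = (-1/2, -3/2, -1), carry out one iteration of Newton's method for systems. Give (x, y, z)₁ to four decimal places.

(1.6759, -1.8889, -2.4444)

At (-1/2, -3/2, -1): F = (-1.7500, -6.0000, -2.5000).
Jacobian J = [[-3·z, -2·y, -3·x + 1], [0, -4·y + z, y + 4·z], [0, 1, -2]].
At the point, J = [[3.0000, 3.0000, 2.5000], [0.0000, 5.0000, -5.5000], [0.0000, 1.0000, -2.0000]] (det J = -13.5000).
Solving J·Δ = −F gives Δ = (2.1759, -0.3889, -1.4444).
Then the next iterate is (x, y, z)₁ = (1.6759, -1.8889, -2.4444).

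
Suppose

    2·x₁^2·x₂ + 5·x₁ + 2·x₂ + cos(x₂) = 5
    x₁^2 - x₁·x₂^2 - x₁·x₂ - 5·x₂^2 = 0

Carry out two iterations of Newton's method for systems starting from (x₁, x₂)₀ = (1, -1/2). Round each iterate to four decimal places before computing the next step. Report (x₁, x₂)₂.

(1.5641, -0.7667)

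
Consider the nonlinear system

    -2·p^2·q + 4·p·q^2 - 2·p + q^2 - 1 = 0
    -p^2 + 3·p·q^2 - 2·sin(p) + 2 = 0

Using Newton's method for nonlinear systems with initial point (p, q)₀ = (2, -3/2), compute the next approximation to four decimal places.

At (2, -3/2): F = (27.2500, 9.681405).
Jacobian J = [[-4·p·q + 4·q^2 - 2, -2·p^2 + 8·p·q + 2·q], [-2·p + 3·q^2 - 2·cos(p), 6·p·q]].
At the point, J = [[19.0000, -35.0000], [3.582294, -18.0000]] (det J = -216.619721).
Solving J·Δ = −F gives Δ = (-0.7001, 0.3985).
Then the next iterate is (p, q)₁ = (1.2999, -1.1015).

(1.2999, -1.1015)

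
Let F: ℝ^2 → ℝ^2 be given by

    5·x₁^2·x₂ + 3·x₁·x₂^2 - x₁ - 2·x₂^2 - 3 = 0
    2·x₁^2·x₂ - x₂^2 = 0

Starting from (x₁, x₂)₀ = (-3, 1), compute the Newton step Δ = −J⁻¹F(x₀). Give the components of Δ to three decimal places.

(0.890, -0.395)

At (-3, 1): F = (34.000, 17.000).
Jacobian J = [[10·x₁·x₂ + 3·x₂^2 - 1, 5·x₁^2 + 6·x₁·x₂ - 4·x₂], [4·x₁·x₂, 2·x₁^2 - 2·x₂]].
At the point, J = [[-28.000, 23.000], [-12.000, 16.000]] (det J = -172.000).
Solving J·Δ = −F gives Δ = (0.890, -0.395).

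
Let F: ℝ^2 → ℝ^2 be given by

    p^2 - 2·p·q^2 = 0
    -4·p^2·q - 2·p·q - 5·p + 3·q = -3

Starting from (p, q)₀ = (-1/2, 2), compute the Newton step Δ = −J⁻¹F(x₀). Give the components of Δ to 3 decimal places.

(-1.446, -4.315)

At (-1/2, 2): F = (4.250, 11.500).
Jacobian J = [[2·p - 2·q^2, -4·p·q], [-8·p·q - 2·q - 5, -4·p^2 - 2·p + 3]].
At the point, J = [[-9.000, 4.000], [-1.000, 3.000]] (det J = -23.000).
Solving J·Δ = −F gives Δ = (-1.446, -4.315).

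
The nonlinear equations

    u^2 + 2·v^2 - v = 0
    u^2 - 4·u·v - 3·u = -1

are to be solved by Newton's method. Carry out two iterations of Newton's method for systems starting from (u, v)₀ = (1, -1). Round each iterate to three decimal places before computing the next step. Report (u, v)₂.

At (1, -1): F = (4.000, 3.000).
Jacobian J = [[2·u, 4·v - 1], [2·u - 4·v - 3, -4·u]].
At the point, J = [[2.000, -5.000], [3.000, -4.000]] (det J = 7.000).
Solving J·Δ = −F gives Δ = (0.143, 0.857).
Then the next iterate is (u, v)₁ = (1.143, -0.143).
Round to (1.143, -0.143) and repeat: F = (1.49035, -0.46876), J = [[2.286, -1.572], [-0.142, -4.572]].
Δ = (-0.707, -0.081), so (u, v)₂ = (0.436, -0.224).

(0.436, -0.224)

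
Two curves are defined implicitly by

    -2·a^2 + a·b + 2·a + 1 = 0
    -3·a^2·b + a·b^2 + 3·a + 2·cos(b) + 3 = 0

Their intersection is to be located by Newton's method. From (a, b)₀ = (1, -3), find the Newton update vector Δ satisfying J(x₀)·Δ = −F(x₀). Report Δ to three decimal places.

(0.337, 3.687)

At (1, -3): F = (-2.000, 22.02002).
Jacobian J = [[-4·a + b + 2, a], [-6·a·b + b^2 + 3, -3·a^2 + 2·a·b - 2·sin(b)]].
At the point, J = [[-5.000, 1.000], [30.000, -8.71776]] (det J = 13.58880).
Solving J·Δ = −F gives Δ = (0.337, 3.687).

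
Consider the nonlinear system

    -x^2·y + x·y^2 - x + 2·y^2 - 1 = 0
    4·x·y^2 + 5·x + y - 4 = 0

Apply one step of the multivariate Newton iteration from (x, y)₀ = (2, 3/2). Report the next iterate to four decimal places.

(1.1159, 0.9751)

At (2, 3/2): F = (0.0000, 25.5000).
Jacobian J = [[-2·x·y + y^2 - 1, -x^2 + 2·x·y + 4·y], [4·y^2 + 5, 8·x·y + 1]].
At the point, J = [[-4.7500, 8.0000], [14.0000, 25.0000]] (det J = -230.7500).
Solving J·Δ = −F gives Δ = (-0.8841, -0.5249).
Then the next iterate is (x, y)₁ = (1.1159, 0.9751).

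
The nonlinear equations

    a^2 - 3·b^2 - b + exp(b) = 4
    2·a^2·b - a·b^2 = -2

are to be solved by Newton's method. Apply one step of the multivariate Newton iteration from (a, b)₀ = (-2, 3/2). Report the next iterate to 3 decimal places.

At (-2, 3/2): F = (-3.76831, 18.500).
Jacobian J = [[2·a, -6·b + exp(b) - 1], [4·a·b - b^2, 2·a^2 - 2·a·b]].
At the point, J = [[-4.000, -5.51831], [-14.250, 14.000]] (det J = -134.63593).
Solving J·Δ = −F gives Δ = (0.366, -0.948).
Then the next iterate is (a, b)₁ = (-1.634, 0.552).

(-1.634, 0.552)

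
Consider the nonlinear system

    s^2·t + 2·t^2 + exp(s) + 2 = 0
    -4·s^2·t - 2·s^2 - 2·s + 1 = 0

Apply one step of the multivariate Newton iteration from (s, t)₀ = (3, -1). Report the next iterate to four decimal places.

At (3, -1): F = (15.085537, 13.0000).
Jacobian J = [[2·s·t + exp(s), s^2 + 4·t], [-8·s·t - 4·s - 2, -4·s^2]].
At the point, J = [[14.085537, 5.0000], [10.0000, -36.0000]] (det J = -557.079329).
Solving J·Δ = −F gives Δ = (-1.0915, 0.0579).
Then the next iterate is (s, t)₁ = (1.9085, -0.9421).

(1.9085, -0.9421)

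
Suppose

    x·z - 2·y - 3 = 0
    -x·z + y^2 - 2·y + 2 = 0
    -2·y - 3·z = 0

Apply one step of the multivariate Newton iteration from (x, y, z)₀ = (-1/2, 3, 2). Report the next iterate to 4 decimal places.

(5.1667, 5.0000, -3.3333)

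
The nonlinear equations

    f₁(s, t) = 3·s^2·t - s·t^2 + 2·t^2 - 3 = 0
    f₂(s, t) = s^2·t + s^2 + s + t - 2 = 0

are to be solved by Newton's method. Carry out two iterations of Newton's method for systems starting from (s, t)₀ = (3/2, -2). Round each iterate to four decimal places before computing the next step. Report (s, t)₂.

(0.5726, 0.2093)

At (3/2, -2): F = (-14.5000, -4.7500).
Jacobian J = [[6·s·t - t^2, 3·s^2 - 2·s·t + 4·t], [2·s·t + 2·s + 1, s^2 + 1]].
At the point, J = [[-22.0000, 4.7500], [-2.0000, 3.2500]] (det J = -62.0000).
Solving J·Δ = −F gives Δ = (-0.3962, 1.2177).
Then the next iterate is (s, t)₁ = (1.1038, -0.7823).
Round to (1.1038, -0.7823) and repeat: F = (-5.310935, -1.413260), J = [[-5.793010, 2.252929], [1.480595, 2.218374]].
Δ = (-0.5312, 0.9916), so (s, t)₂ = (0.5726, 0.2093).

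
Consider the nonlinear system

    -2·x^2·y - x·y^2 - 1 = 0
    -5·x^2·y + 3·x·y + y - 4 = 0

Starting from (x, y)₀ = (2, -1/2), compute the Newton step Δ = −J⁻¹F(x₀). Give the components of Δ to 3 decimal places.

At (2, -1/2): F = (2.500, 2.500).
Jacobian J = [[-4·x·y - y^2, -2·x^2 - 2·x·y], [-10·x·y + 3·y, -5·x^2 + 3·x + 1]].
At the point, J = [[3.750, -6.000], [8.500, -13.000]] (det J = 2.250).
Solving J·Δ = −F gives Δ = (7.778, 5.278).

(7.778, 5.278)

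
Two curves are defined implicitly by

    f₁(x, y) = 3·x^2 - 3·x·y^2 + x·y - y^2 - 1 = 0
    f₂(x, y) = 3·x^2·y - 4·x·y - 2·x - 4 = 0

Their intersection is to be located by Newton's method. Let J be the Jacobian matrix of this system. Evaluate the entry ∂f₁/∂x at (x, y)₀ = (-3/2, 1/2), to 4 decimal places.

∂f₁/∂x = 6·x - 3·y^2 + y.
At (-3/2, 1/2) this is -9.2500.

-9.2500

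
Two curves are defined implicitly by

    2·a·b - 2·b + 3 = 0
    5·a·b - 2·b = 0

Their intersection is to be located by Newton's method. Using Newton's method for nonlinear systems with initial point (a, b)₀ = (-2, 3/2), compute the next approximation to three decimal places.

(2.000, 2.500)

At (-2, 3/2): F = (-6.000, -18.000).
Jacobian J = [[2·b, 2·a - 2], [5·b, 5·a - 2]].
At the point, J = [[3.000, -6.000], [7.500, -12.000]] (det J = 9.000).
Solving J·Δ = −F gives Δ = (4.000, 1.000).
Then the next iterate is (a, b)₁ = (2.000, 2.500).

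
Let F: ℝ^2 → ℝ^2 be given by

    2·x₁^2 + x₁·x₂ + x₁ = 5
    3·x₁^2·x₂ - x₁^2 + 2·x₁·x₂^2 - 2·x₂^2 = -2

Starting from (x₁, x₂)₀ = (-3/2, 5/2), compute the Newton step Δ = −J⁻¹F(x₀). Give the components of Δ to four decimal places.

At (-3/2, 5/2): F = (-5.7500, -14.6250).
Jacobian J = [[4·x₁ + x₂ + 1, x₁], [6·x₁·x₂ - 2·x₁ + 2·x₂^2, 3·x₁^2 + 4·x₁·x₂ - 4·x₂]].
At the point, J = [[-2.5000, -1.5000], [-7.0000, -18.2500]] (det J = 35.1250).
Solving J·Δ = −F gives Δ = (-2.3630, 0.1050).

(-2.3630, 0.1050)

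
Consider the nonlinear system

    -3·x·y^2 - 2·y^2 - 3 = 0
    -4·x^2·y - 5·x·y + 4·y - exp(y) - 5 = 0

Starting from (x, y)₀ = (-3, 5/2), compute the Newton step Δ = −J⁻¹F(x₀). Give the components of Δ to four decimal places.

(0.8067, -0.7321)

At (-3, 5/2): F = (40.7500, -59.682494).
Jacobian J = [[-3·y^2, -6·x·y - 4·y], [-8·x·y - 5·y, -4·x^2 - 5·x - exp(y) + 4]].
At the point, J = [[-18.7500, 35.0000], [47.5000, -29.182494]] (det J = -1115.328238).
Solving J·Δ = −F gives Δ = (0.8067, -0.7321).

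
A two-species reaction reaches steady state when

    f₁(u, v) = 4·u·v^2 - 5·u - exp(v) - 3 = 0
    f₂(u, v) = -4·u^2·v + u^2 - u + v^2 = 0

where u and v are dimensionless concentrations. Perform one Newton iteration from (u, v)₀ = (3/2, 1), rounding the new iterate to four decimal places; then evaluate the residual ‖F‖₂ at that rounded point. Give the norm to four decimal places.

At (3/2, 1): F = (-7.218282, -7.2500).
Jacobian J = [[4·v^2 - 5, 8·u·v - exp(v)], [-8·u·v + 2·u - 1, -4·u^2 + 2·v]].
At the point, J = [[-1.0000, 9.281718], [-10.0000, -7.0000]] (det J = 99.817182).
Solving J·Δ = −F gives Δ = (-1.1804, 0.6505).
Then the next iterate is (u, v)₁ = (0.3196, 1.6505).
Re-evaluating at (0.3196, 1.6505): F = (-6.325030, 1.832339), so ‖F‖₂ = 6.5851.

6.5851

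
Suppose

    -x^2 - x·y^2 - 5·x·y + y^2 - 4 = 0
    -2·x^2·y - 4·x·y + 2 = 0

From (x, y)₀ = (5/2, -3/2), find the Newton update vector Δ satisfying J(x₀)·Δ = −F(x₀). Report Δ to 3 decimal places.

(-1.051, 0.608)

At (5/2, -3/2): F = (5.125, 35.750).
Jacobian J = [[-2·x - y^2 - 5·y, -2·x·y - 5·x + 2·y], [-4·x·y - 4·y, -2·x^2 - 4·x]].
At the point, J = [[0.250, -8.000], [21.000, -22.500]] (det J = 162.375).
Solving J·Δ = −F gives Δ = (-1.051, 0.608).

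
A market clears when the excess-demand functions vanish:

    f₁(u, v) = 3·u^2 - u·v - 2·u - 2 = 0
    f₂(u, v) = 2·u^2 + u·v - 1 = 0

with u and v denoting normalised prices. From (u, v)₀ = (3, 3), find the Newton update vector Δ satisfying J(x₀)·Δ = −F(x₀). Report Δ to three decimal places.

(-1.286, -2.238)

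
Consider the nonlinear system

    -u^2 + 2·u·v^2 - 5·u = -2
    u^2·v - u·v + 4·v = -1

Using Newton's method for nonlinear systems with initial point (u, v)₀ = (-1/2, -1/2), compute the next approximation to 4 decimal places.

(0.6560, -0.4539)

At (-1/2, -1/2): F = (4.0000, -1.3750).
Jacobian J = [[-2·u + 2·v^2 - 5, 4·u·v], [2·u·v - v, u^2 - u + 4]].
At the point, J = [[-3.5000, 1.0000], [1.0000, 4.7500]] (det J = -17.6250).
Solving J·Δ = −F gives Δ = (1.1560, 0.0461).
Then the next iterate is (u, v)₁ = (0.6560, -0.4539).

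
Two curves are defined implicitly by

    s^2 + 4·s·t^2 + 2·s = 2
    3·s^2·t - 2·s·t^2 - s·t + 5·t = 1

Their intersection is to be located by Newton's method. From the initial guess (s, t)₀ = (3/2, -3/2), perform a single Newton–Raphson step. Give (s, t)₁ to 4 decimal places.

(-1.9114, -3.2227)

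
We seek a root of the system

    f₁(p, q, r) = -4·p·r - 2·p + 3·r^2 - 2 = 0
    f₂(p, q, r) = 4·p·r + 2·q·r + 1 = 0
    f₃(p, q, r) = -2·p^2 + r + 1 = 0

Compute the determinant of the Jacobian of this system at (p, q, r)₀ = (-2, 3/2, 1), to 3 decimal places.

-236.000

J = [[-4·r - 2, 0, -4·p + 6·r], [4·r, 2·r, 4·p + 2·q], [-4·p, 0, 1]].
At the point, J = [[-6.000, 0.000, 14.000], [4.000, 2.000, -5.000], [8.000, 0.000, 1.000]].
det J = -236.000.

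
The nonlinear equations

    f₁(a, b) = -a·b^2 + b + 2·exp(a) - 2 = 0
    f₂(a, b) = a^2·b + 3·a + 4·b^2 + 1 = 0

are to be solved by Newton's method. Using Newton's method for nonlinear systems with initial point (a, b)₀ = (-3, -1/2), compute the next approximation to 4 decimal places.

(-0.2215, -1.5342)

At (-3, -1/2): F = (-1.650426, -11.5000).
Jacobian J = [[-b^2 + 2·exp(a), -2·a·b + 1], [2·a·b + 3, a^2 + 8·b]].
At the point, J = [[-0.150426, -2.0000], [6.0000, 5.0000]] (det J = 11.247871).
Solving J·Δ = −F gives Δ = (2.7785, -1.0342).
Then the next iterate is (a, b)₁ = (-0.2215, -1.5342).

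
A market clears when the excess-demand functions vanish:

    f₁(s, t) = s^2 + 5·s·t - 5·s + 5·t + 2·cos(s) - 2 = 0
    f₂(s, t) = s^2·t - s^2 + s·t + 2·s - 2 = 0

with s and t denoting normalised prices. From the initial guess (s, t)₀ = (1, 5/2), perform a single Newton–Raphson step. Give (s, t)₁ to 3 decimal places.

At (1, 5/2): F = (20.08060, 4.000).
Jacobian J = [[2·s + 5·t - 2·sin(s) - 5, 5·s + 5], [2·s·t - 2·s + t + 2, s^2 + s]].
At the point, J = [[7.81706, 10.000], [7.500, 2.000]] (det J = -59.36588).
Solving J·Δ = −F gives Δ = (0.003, -2.010).
Then the next iterate is (s, t)₁ = (1.003, 0.490).

(1.003, 0.490)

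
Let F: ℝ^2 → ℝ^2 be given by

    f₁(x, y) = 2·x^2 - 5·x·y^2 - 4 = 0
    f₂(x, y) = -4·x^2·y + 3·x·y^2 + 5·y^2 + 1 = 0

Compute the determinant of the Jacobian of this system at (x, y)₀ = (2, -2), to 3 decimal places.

-1040.000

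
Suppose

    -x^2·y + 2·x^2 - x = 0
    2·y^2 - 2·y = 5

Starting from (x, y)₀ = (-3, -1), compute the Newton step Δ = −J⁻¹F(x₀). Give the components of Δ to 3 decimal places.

At (-3, -1): F = (30.000, -1.000).
Jacobian J = [[-2·x·y + 4·x - 1, -x^2], [0, 4·y - 2]].
At the point, J = [[-19.000, -9.000], [0.000, -6.000]] (det J = 114.000).
Solving J·Δ = −F gives Δ = (1.658, -0.167).

(1.658, -0.167)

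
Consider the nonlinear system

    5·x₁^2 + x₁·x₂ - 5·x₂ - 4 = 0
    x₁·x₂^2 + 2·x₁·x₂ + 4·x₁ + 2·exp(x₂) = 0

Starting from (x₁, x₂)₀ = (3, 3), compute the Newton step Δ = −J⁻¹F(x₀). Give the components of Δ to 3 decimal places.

(-1.132, -1.179)

At (3, 3): F = (35.000, 97.17107).
Jacobian J = [[10·x₁ + x₂, x₁ - 5], [x₂^2 + 2·x₂ + 4, 2·x₁·x₂ + 2·x₁ + 2·exp(x₂)]].
At the point, J = [[33.000, -2.000], [19.000, 64.17107]] (det J = 2155.64544).
Solving J·Δ = −F gives Δ = (-1.132, -1.179).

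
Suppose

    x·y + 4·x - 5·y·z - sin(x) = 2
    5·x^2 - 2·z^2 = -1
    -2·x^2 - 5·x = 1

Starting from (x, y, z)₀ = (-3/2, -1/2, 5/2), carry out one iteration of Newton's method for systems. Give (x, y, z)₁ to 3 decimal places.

At (-3/2, -1/2, 5/2): F = (-0.00251, -0.250, 2.000).
Jacobian J = [[y - cos(x) + 4, x - 5·z, -5·y], [10·x, 0, -4·z], [-4·x - 5, 0, 0]].
At the point, J = [[3.42926, -14.000, 2.500], [-15.000, 0.000, -10.000], [1.000, 0.000, 0.000]] (det J = 140.000).
Solving J·Δ = −F gives Δ = (-2.000, 0.041, 2.975).
Then the next iterate is (x, y, z)₁ = (-3.500, -0.459, 5.475).

(-3.500, -0.459, 5.475)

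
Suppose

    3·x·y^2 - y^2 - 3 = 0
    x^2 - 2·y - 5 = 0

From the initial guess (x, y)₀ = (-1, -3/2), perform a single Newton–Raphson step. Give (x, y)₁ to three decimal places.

At (-1, -3/2): F = (-12.000, -1.000).
Jacobian J = [[3·y^2, 6·x·y - 2·y], [2·x, -2]].
At the point, J = [[6.750, 12.000], [-2.000, -2.000]] (det J = 10.500).
Solving J·Δ = −F gives Δ = (-3.429, 2.929).
Then the next iterate is (x, y)₁ = (-4.429, 1.429).

(-4.429, 1.429)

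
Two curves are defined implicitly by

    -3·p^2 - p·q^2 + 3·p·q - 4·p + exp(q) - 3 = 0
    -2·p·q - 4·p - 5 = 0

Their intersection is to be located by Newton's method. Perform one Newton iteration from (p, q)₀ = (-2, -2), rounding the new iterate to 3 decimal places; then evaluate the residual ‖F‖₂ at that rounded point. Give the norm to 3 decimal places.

25.535

At (-2, -2): F = (13.13534, -5.000).
Jacobian J = [[-6·p - q^2 + 3·q - 4, -2·p·q + 3·p + exp(q)], [-2·q - 4, -2·p]].
At the point, J = [[-2.000, -13.86466], [0.000, 4.000]] (det J = -8.000).
Solving J·Δ = −F gives Δ = (-2.098, 1.250).
Then the next iterate is (p, q)₁ = (-4.098, -0.750).
Re-evaluating at (-4.098, -0.750): F = (-24.99082, 5.245), so ‖F‖₂ = 25.535.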